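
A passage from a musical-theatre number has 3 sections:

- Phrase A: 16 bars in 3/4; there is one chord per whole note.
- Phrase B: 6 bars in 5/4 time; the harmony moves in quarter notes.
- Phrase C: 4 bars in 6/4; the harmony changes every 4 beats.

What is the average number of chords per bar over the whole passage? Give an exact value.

A: 16 × 3 = 48 beats ÷ 4 = 12 chords.
B: 6 × 5 = 30 beats ÷ 1 = 30 chords.
C: 4 × 6 = 24 beats ÷ 4 = 6 chords.
Overall: 48 chords over 26 bars → 48/26 = 24/13 chords per bar.

24/13 chords per bar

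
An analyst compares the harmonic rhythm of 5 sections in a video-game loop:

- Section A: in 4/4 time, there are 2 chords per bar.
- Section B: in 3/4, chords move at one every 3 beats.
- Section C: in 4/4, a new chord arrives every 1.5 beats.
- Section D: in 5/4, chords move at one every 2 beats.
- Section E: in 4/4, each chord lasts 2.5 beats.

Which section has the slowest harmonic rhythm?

Section B

A: 4/2 = 2 chords/bar.
B: 3/3 = 1 chord/bar.
C: 4/1.5 = 8/3 chords/bar.
D: 5/2 = 2.5 chords/bar.
E: 4/2.5 = 1.6 chords/bar.
Slowest is B at 1 chords/bar.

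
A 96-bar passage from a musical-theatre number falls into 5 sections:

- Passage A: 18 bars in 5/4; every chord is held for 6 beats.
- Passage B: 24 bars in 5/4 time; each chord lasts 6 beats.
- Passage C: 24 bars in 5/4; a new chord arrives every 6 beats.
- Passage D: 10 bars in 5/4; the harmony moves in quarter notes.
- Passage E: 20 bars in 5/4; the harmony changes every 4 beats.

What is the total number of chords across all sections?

A: 18 bars × 5 beats = 90 beats; 6 beats/chord → 15 chords.
B: 24 bars × 5 beats = 120 beats; 6 beats/chord → 20 chords.
C: 24 bars × 5 beats = 120 beats; 6 beats/chord → 20 chords.
D: 10 bars × 5 beats = 50 beats; 1 beat/chord → 50 chords.
E: 20 bars × 5 beats = 100 beats; 4 beats/chord → 25 chords.
Total: 15 + 20 + 20 + 50 + 25 = 130.

130 chords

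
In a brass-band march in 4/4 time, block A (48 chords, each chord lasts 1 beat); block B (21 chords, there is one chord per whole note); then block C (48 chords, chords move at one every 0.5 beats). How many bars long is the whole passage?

A: 48 × 1 = 48 beats = 12 bars.
B: 21 × 4 = 84 beats = 21 bars.
C: 48 × 0.5 = 24 beats = 6 bars.
Total: 12 + 21 + 6 = 39 bars.

39 bars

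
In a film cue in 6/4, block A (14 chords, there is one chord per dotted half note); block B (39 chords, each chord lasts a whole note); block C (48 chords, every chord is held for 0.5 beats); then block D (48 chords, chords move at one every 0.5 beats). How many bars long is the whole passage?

41 bars

A: 14 × 3 = 42 beats = 7 bars.
B: 39 × 4 = 156 beats = 26 bars.
C: 48 × 0.5 = 24 beats = 4 bars.
D: 48 × 0.5 = 24 beats = 4 bars.
Total: 7 + 26 + 4 + 4 = 41 bars.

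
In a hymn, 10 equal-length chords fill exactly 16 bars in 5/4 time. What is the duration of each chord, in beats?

8 beats

16 bars × 5 beats/bar = 80 beats total.
80 beats ÷ 10 chords = 8 beats per chord.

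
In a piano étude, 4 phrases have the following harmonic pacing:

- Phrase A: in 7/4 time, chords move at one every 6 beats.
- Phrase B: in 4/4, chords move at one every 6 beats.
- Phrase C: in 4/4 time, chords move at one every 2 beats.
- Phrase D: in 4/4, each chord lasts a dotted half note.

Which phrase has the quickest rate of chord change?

A: each chord is 6 beats in 7/4, so 7/6 per bar.
B: each chord is 6 beats in 4/4, so 2/3 per bar.
C: each chord is 2 beats in 4/4, so 2 per bar.
D: each chord is 3 beats in 4/4, so 4/3 per bar.
Fastest is C at 2 chords/bar.

Phrase C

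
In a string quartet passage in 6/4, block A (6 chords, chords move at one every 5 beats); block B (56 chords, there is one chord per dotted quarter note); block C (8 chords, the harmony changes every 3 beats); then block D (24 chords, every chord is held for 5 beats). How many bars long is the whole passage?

A: 6 × 5 = 30 beats = 5 bars.
B: 56 × 1.5 = 84 beats = 14 bars.
C: 8 × 3 = 24 beats = 4 bars.
D: 24 × 5 = 120 beats = 20 bars.
Total: 5 + 14 + 4 + 20 = 43 bars.

43 bars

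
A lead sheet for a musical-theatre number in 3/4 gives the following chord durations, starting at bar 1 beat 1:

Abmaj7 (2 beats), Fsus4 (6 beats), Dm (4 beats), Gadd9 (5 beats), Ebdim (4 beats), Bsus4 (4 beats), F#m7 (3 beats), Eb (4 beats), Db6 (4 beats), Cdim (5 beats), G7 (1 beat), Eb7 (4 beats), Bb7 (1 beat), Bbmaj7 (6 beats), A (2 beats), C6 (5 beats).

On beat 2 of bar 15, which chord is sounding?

Beat 2 of bar 15 is beat (15−1)×3 + 2 = 44 overall.
Running totals: Abmaj7 ends at 2, Fsus4 ends at 8, Dm ends at 12, Gadd9 ends at 17, Ebdim ends at 21, Bsus4 ends at 25, F#m7 ends at 28, Eb ends at 32, Db6 ends at 36, Cdim ends at 41, G7 ends at 42, Eb7 ends at 46.
Beat 44 falls within Eb7.

Eb7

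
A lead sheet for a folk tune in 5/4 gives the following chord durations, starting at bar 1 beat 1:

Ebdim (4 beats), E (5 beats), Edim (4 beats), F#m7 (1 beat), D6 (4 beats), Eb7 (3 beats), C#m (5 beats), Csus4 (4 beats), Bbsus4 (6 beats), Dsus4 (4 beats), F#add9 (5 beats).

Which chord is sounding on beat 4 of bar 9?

F#add9

Beat 4 of bar 9 is beat (9−1)×5 + 4 = 44 overall.
Running totals: Ebdim ends at 4, E ends at 9, Edim ends at 13, F#m7 ends at 14, D6 ends at 18, Eb7 ends at 21, C#m ends at 26, Csus4 ends at 30, Bbsus4 ends at 36, Dsus4 ends at 40, F#add9 ends at 45.
Beat 44 falls within F#add9.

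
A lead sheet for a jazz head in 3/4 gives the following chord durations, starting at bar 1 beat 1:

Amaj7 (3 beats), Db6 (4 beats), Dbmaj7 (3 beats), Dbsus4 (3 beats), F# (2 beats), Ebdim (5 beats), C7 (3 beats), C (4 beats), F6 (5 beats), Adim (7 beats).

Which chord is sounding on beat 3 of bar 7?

Beat 3 of bar 7 is beat (7−1)×3 + 3 = 21 overall.
Running totals: Amaj7 ends at 3, Db6 ends at 7, Dbmaj7 ends at 10, Dbsus4 ends at 13, F# ends at 15, Ebdim ends at 20, C7 ends at 23.
Beat 21 falls within C7.

C7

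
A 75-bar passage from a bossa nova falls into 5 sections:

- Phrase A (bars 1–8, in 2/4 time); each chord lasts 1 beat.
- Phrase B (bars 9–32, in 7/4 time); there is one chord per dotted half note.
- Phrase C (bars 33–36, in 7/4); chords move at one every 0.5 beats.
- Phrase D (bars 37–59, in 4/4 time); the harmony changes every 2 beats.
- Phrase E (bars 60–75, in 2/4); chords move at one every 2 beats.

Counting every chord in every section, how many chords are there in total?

190 chords

A has 16 beats and chords last 1 each, so 16 chords.
B has 168 beats and chords last 3 each, so 56 chords.
C has 28 beats and chords last 0.5 each, so 56 chords.
D has 92 beats and chords last 2 each, so 46 chords.
E has 32 beats and chords last 2 each, so 16 chords.
Total: 16 + 56 + 56 + 46 + 16 = 190.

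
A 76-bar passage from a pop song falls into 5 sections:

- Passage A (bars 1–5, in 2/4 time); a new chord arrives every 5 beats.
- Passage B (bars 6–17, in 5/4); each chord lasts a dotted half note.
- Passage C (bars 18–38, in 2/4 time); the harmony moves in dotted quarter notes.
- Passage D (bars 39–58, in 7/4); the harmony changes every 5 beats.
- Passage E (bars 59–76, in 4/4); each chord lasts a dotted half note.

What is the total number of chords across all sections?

A: 5·2 = 10 beats, 10/5 = 2 chords.
B: 12·5 = 60 beats, 60/3 = 20 chords.
C: 21·2 = 42 beats, 42/1.5 = 28 chords.
D: 20·7 = 140 beats, 140/5 = 28 chords.
E: 18·4 = 72 beats, 72/3 = 24 chords.
Total: 2 + 20 + 28 + 28 + 24 = 102.

102 chords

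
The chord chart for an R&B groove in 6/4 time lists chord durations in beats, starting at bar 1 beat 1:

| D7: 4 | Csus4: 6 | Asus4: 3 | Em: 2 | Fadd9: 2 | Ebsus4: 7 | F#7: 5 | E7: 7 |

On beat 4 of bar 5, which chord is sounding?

Beat 4 of bar 5 is beat (5−1)×6 + 4 = 28 overall.
Running totals: D7 ends at 4, Csus4 ends at 10, Asus4 ends at 13, Em ends at 15, Fadd9 ends at 17, Ebsus4 ends at 24, F#7 ends at 29.
Beat 28 falls within F#7.

F#7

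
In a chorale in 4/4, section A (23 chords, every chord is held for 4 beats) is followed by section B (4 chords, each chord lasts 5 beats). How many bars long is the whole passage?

A: 23 × 4 = 92 beats = 23 bars.
B: 4 × 5 = 20 beats = 5 bars.
Total: 23 + 5 = 28 bars.

28 bars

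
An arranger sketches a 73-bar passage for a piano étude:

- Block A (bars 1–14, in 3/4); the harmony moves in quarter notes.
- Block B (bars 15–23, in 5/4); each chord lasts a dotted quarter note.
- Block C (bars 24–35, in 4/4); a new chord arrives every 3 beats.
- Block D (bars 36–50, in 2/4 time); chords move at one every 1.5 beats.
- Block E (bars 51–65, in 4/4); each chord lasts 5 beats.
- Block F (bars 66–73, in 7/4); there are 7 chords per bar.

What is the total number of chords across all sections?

A: 14·3 = 42 beats, 42/1 = 42 chords.
B: 9·5 = 45 beats, 45/1.5 = 30 chords.
C: 12·4 = 48 beats, 48/3 = 16 chords.
D: 15·2 = 30 beats, 30/1.5 = 20 chords.
E: 15·4 = 60 beats, 60/5 = 12 chords.
F: 8·7 = 56 beats, 56/1 = 56 chords.
Total: 42 + 30 + 16 + 20 + 12 + 56 = 176.

176 chords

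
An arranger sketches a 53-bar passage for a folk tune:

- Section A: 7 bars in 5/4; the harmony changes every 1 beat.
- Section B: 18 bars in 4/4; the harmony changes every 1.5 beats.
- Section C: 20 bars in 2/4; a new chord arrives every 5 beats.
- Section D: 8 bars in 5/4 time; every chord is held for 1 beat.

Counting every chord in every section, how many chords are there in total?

A: 7·5 = 35 beats, 35/1 = 35 chords.
B: 18·4 = 72 beats, 72/1.5 = 48 chords.
C: 20·2 = 40 beats, 40/5 = 8 chords.
D: 8·5 = 40 beats, 40/1 = 40 chords.
Total: 35 + 48 + 8 + 40 = 131.

131 chords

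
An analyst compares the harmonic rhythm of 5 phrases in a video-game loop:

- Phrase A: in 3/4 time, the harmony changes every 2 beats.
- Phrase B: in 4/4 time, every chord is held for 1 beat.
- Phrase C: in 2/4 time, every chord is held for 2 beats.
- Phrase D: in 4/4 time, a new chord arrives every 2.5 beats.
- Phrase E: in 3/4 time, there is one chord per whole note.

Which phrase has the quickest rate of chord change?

A: each chord is 2 beats in 3/4, so 1.5 per bar.
B: each chord is 1 beat in 4/4, so 4 per bar.
C: each chord is 2 beats in 2/4, so 1 per bar.
D: each chord is 2.5 beats in 4/4, so 1.6 per bar.
E: each chord is 4 beats in 3/4, so 0.75 per bar.
Fastest is B at 4 chords/bar.

Phrase B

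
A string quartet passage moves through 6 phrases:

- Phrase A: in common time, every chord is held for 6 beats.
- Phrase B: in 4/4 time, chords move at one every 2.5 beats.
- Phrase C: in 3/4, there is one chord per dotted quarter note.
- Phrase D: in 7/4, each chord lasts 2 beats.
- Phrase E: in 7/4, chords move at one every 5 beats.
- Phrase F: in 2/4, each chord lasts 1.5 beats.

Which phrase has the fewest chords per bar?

Phrase A

A: 4/6 = 2/3 chords/bar.
B: 4/2.5 = 1.6 chords/bar.
C: 3/1.5 = 2 chords/bar.
D: 7/2 = 3.5 chords/bar.
E: 7/5 = 1.4 chords/bar.
F: 2/1.5 = 4/3 chords/bar.
Slowest is A at 2/3 chords/bar.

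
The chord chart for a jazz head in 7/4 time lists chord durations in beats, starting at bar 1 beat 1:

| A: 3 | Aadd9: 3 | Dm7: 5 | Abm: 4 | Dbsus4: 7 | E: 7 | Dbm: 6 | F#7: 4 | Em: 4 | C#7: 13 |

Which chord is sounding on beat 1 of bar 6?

Beat 1 of bar 6 is beat (6−1)×7 + 1 = 36 overall.
Running totals: A ends at 3, Aadd9 ends at 6, Dm7 ends at 11, Abm ends at 15, Dbsus4 ends at 22, E ends at 29, Dbm ends at 35, F#7 ends at 39.
Beat 36 falls within F#7.

F#7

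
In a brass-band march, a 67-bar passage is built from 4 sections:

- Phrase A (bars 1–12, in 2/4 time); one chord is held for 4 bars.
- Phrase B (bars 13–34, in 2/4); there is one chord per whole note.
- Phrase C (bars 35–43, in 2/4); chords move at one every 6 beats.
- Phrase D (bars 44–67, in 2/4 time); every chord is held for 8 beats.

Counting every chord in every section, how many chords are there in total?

23 chords

A has 24 beats and chords last 8 each, so 3 chords.
B has 44 beats and chords last 4 each, so 11 chords.
C has 18 beats and chords last 6 each, so 3 chords.
D has 48 beats and chords last 8 each, so 6 chords.
Total: 3 + 11 + 3 + 6 = 23.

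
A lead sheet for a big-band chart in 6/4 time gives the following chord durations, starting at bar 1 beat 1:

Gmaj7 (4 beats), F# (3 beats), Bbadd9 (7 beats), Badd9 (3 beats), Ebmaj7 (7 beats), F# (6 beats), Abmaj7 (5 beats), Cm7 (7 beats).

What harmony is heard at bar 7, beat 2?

Cm7

Beat 2 of bar 7 is beat (7−1)×6 + 2 = 38 overall.
Running totals: Gmaj7 ends at 4, F# ends at 7, Bbadd9 ends at 14, Badd9 ends at 17, Ebmaj7 ends at 24, F# ends at 30, Abmaj7 ends at 35, Cm7 ends at 42.
Beat 38 falls within Cm7.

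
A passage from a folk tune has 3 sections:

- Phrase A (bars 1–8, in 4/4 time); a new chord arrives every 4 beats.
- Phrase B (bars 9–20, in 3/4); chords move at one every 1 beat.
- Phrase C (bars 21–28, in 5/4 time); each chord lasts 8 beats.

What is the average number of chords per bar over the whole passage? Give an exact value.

A: 8 bars of 4 beats is 32 beats; at 4 beats each that's 8 chords.
B: 12 bars of 3 beats is 36 beats; at 1 beat each that's 36 chords.
C: 8 bars of 5 beats is 40 beats; at 8 beats each that's 5 chords.
Overall: 49 chords over 28 bars → 49/28 = 1.75 chords per bar.

1.75 chords per bar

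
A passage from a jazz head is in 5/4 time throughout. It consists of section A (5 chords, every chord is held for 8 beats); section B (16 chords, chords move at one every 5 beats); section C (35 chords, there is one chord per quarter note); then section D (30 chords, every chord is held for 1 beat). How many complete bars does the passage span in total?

37 bars

A: 5 × 8 = 40 beats = 8 bars.
B: 16 × 5 = 80 beats = 16 bars.
C: 35 × 1 = 35 beats = 7 bars.
D: 30 × 1 = 30 beats = 6 bars.
Total: 8 + 16 + 7 + 6 = 37 bars.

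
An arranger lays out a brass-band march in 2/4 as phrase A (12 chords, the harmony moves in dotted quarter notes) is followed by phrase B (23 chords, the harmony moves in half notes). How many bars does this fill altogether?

32 bars

A: 12 × 1.5 = 18 beats = 9 bars.
B: 23 × 2 = 46 beats = 23 bars.
Total: 9 + 23 = 32 bars.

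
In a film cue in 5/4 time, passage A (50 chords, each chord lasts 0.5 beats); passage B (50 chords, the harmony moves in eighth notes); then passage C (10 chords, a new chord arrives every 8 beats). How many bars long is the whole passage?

A: 50 × 0.5 = 25 beats = 5 bars.
B: 50 × 0.5 = 25 beats = 5 bars.
C: 10 × 8 = 80 beats = 16 bars.
Total: 5 + 5 + 16 = 26 bars.

26 bars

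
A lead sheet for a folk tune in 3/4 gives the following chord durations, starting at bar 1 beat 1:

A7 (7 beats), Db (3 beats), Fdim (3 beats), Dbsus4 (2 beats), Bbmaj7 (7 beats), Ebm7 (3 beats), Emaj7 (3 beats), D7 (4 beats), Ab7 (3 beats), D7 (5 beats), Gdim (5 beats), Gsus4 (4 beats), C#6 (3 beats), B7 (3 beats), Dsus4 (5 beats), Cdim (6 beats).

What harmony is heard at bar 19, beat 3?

Beat 3 of bar 19 is beat (19−1)×3 + 3 = 57 overall.
Running totals: A7 ends at 7, Db ends at 10, Fdim ends at 13, Dbsus4 ends at 15, Bbmaj7 ends at 22, Ebm7 ends at 25, Emaj7 ends at 28, D7 ends at 32, Ab7 ends at 35, D7 ends at 40, Gdim ends at 45, Gsus4 ends at 49, C#6 ends at 52, B7 ends at 55, Dsus4 ends at 60.
Beat 57 falls within Dsus4.

Dsus4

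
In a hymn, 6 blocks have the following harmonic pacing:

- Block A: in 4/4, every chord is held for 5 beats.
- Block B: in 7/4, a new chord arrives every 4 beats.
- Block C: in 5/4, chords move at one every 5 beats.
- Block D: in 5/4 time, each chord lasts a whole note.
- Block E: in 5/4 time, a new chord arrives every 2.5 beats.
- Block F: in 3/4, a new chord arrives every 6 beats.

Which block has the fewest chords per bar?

Block F

A: 4 beats/bar ÷ 5 beats/chord = 0.8 chords/bar.
B: 7 beats/bar ÷ 4 beats/chord = 1.75 chords/bar.
C: 5 beats/bar ÷ 5 beats/chord = 1 chord/bar.
D: 5 beats/bar ÷ 4 beats/chord = 1.25 chords/bar.
E: 5 beats/bar ÷ 2.5 beats/chord = 2 chords/bar.
F: 3 beats/bar ÷ 6 beats/chord = 0.5 chords/bar.
Slowest is F at 0.5 chords/bar.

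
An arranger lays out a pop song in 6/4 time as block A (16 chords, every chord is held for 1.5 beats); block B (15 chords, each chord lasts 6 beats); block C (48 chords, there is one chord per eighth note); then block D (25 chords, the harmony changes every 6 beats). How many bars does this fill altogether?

48 bars

A: 16 × 1.5 = 24 beats = 4 bars.
B: 15 × 6 = 90 beats = 15 bars.
C: 48 × 0.5 = 24 beats = 4 bars.
D: 25 × 6 = 150 beats = 25 bars.
Total: 4 + 15 + 4 + 25 = 48 bars.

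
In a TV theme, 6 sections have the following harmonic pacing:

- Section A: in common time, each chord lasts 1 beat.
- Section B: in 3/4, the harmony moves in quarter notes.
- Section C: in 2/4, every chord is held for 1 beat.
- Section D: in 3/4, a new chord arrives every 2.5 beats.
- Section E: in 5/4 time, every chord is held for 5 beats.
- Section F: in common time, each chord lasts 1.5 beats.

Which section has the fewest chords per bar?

Section E

A: each chord is 1 beat in 4/4, so 4 per bar.
B: each chord is 1 beat in 3/4, so 3 per bar.
C: each chord is 1 beat in 2/4, so 2 per bar.
D: each chord is 2.5 beats in 3/4, so 1.2 per bar.
E: each chord is 5 beats in 5/4, so 1 per bar.
F: each chord is 1.5 beats in 4/4, so 8/3 per bar.
Slowest is E at 1 chords/bar.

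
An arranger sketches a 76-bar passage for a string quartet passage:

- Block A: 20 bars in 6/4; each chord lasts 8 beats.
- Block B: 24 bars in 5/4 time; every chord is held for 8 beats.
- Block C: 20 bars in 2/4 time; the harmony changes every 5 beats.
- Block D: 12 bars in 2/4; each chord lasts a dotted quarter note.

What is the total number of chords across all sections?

54 chords

A: 20·6 = 120 beats, 120/8 = 15 chords.
B: 24·5 = 120 beats, 120/8 = 15 chords.
C: 20·2 = 40 beats, 40/5 = 8 chords.
D: 12·2 = 24 beats, 24/1.5 = 16 chords.
Total: 15 + 15 + 8 + 16 = 54.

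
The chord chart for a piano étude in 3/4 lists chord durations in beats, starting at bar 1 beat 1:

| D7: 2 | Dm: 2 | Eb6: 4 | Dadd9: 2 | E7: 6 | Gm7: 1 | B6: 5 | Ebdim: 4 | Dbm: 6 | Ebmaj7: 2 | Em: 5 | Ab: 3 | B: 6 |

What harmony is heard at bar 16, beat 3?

B

Beat 3 of bar 16 is beat (16−1)×3 + 3 = 48 overall.
Running totals: D7 ends at 2, Dm ends at 4, Eb6 ends at 8, Dadd9 ends at 10, E7 ends at 16, Gm7 ends at 17, B6 ends at 22, Ebdim ends at 26, Dbm ends at 32, Ebmaj7 ends at 34, Em ends at 39, Ab ends at 42, B ends at 48.
Beat 48 falls within B.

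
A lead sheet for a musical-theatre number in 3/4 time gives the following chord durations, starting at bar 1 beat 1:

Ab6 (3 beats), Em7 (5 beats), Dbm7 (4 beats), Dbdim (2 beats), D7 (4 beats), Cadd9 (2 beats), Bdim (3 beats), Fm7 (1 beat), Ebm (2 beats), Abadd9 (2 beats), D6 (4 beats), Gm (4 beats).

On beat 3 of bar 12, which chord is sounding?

Gm

Beat 3 of bar 12 is beat (12−1)×3 + 3 = 36 overall.
Running totals: Ab6 ends at 3, Em7 ends at 8, Dbm7 ends at 12, Dbdim ends at 14, D7 ends at 18, Cadd9 ends at 20, Bdim ends at 23, Fm7 ends at 24, Ebm ends at 26, Abadd9 ends at 28, D6 ends at 32, Gm ends at 36.
Beat 36 falls within Gm.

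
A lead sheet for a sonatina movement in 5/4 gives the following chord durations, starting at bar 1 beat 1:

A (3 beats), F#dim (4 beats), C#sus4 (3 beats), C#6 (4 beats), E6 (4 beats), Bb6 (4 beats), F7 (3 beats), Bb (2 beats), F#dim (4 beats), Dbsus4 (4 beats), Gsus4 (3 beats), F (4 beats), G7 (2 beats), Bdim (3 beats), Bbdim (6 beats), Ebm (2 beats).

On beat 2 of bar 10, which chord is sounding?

Beat 2 of bar 10 is beat (10−1)×5 + 2 = 47 overall.
Running totals: A ends at 3, F#dim ends at 7, C#sus4 ends at 10, C#6 ends at 14, E6 ends at 18, Bb6 ends at 22, F7 ends at 25, Bb ends at 27, F#dim ends at 31, Dbsus4 ends at 35, Gsus4 ends at 38, F ends at 42, G7 ends at 44, Bdim ends at 47.
Beat 47 falls within Bdim.

Bdim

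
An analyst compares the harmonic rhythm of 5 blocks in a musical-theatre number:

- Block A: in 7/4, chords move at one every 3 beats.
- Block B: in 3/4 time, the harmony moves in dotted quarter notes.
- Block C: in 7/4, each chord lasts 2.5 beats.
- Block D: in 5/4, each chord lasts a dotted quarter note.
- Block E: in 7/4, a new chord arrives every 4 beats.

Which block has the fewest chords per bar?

Block E

A: 7/3 = 7/3 chords/bar.
B: 3/1.5 = 2 chords/bar.
C: 7/2.5 = 2.8 chords/bar.
D: 5/1.5 = 10/3 chords/bar.
E: 7/4 = 1.75 chords/bar.
Slowest is E at 1.75 chords/bar.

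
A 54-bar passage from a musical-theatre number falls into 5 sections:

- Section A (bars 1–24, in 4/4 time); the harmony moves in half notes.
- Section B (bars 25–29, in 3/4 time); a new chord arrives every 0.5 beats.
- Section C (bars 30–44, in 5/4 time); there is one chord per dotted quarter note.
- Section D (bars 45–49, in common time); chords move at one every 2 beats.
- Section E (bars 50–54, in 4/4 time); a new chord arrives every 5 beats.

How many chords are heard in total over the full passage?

A: 24 bars × 4 beats = 96 beats; 2 beats/chord → 48 chords.
B: 5 bars × 3 beats = 15 beats; 0.5 beats/chord → 30 chords.
C: 15 bars × 5 beats = 75 beats; 1.5 beats/chord → 50 chords.
D: 5 bars × 4 beats = 20 beats; 2 beats/chord → 10 chords.
E: 5 bars × 4 beats = 20 beats; 5 beats/chord → 4 chords.
Total: 48 + 30 + 50 + 10 + 4 = 142.

142 chords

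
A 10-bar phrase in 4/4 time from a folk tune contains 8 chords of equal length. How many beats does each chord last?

5 beats

10 bars × 4 beats/bar = 40 beats total.
40 beats ÷ 8 chords = 5 beats per chord.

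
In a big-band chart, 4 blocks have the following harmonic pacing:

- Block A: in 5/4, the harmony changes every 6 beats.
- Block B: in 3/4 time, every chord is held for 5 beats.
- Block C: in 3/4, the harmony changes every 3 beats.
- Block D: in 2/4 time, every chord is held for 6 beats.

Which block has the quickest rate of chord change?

Block C

A: each chord is 6 beats in 5/4, so 5/6 per bar.
B: each chord is 5 beats in 3/4, so 0.6 per bar.
C: each chord is 3 beats in 3/4, so 1 per bar.
D: each chord is 6 beats in 2/4, so 1/3 per bar.
Fastest is C at 1 chords/bar.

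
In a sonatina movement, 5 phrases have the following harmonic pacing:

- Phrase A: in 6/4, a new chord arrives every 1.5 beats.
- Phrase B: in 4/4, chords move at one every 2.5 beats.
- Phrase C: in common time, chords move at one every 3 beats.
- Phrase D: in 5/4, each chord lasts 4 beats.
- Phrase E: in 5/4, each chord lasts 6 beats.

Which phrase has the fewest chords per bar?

A: 6 beats/bar ÷ 1.5 beats/chord = 4 chords/bar.
B: 4 beats/bar ÷ 2.5 beats/chord = 1.6 chords/bar.
C: 4 beats/bar ÷ 3 beats/chord = 4/3 chords/bar.
D: 5 beats/bar ÷ 4 beats/chord = 1.25 chords/bar.
E: 5 beats/bar ÷ 6 beats/chord = 5/6 chords/bar.
Slowest is E at 5/6 chords/bar.

Phrase E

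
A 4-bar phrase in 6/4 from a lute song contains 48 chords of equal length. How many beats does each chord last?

4 bars × 6 beats/bar = 24 beats total.
24 beats ÷ 48 chords = 0.5 beats per chord.
(That is an eighth note.)

0.5 beats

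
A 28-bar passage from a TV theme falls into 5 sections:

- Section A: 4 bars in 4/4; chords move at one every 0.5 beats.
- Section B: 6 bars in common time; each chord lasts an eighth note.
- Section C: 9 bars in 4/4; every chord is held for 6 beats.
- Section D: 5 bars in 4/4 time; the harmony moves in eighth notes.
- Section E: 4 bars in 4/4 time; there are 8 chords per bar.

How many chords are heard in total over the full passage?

A has 16 beats and chords last 0.5 each, so 32 chords.
B has 24 beats and chords last 0.5 each, so 48 chords.
C has 36 beats and chords last 6 each, so 6 chords.
D has 20 beats and chords last 0.5 each, so 40 chords.
E has 16 beats and chords last 0.5 each, so 32 chords.
Total: 32 + 48 + 6 + 40 + 32 = 158.

158 chords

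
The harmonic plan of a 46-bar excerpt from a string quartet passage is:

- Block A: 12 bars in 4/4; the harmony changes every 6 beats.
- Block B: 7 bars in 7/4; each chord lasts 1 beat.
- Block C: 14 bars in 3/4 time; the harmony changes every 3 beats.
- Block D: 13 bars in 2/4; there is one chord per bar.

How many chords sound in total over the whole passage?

A has 48 beats and chords last 6 each, so 8 chords.
B has 49 beats and chords last 1 each, so 49 chords.
C has 42 beats and chords last 3 each, so 14 chords.
D has 26 beats and chords last 2 each, so 13 chords.
Total: 8 + 49 + 14 + 13 = 84.

84 chords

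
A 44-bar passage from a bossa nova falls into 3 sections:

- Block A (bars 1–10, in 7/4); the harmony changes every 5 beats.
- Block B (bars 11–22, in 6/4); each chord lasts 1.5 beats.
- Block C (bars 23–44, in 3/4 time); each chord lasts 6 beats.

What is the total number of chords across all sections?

73 chords

A: 10·7 = 70 beats, 70/5 = 14 chords.
B: 12·6 = 72 beats, 72/1.5 = 48 chords.
C: 22·3 = 66 beats, 66/6 = 11 chords.
Total: 14 + 48 + 11 = 73.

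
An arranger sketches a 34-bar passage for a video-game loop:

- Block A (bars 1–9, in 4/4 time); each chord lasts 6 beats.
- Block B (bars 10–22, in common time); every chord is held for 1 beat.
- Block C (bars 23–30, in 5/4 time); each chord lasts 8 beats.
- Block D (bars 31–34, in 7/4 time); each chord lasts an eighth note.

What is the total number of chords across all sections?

A has 36 beats and chords last 6 each, so 6 chords.
B has 52 beats and chords last 1 each, so 52 chords.
C has 40 beats and chords last 8 each, so 5 chords.
D has 28 beats and chords last 0.5 each, so 56 chords.
Total: 6 + 52 + 5 + 56 = 119.

119 chords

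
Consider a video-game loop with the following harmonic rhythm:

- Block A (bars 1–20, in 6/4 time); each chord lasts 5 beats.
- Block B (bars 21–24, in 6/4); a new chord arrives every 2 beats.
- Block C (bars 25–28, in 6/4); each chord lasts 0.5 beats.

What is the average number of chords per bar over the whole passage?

3 chords per bar

A: 20 × 6 = 120 beats ÷ 5 = 24 chords.
B: 4 × 6 = 24 beats ÷ 2 = 12 chords.
C: 4 × 6 = 24 beats ÷ 0.5 = 48 chords.
Overall: 84 chords over 28 bars → 84/28 = 3 chords per bar.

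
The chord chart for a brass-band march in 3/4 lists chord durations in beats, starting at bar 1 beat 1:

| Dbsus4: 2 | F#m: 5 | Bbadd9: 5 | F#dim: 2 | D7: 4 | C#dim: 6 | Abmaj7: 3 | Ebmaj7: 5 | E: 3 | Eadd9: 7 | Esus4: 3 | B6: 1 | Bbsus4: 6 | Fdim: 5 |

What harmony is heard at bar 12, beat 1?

Beat 1 of bar 12 is beat (12−1)×3 + 1 = 34 overall.
Running totals: Dbsus4 ends at 2, F#m ends at 7, Bbadd9 ends at 12, F#dim ends at 14, D7 ends at 18, C#dim ends at 24, Abmaj7 ends at 27, Ebmaj7 ends at 32, E ends at 35.
Beat 34 falls within E.

E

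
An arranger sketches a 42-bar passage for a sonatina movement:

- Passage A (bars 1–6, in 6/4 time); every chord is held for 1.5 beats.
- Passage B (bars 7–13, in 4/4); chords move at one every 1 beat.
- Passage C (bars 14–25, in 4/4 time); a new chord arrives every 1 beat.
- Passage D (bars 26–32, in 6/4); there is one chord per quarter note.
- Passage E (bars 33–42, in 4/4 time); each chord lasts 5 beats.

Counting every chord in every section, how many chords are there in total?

A: 6·6 = 36 beats, 36/1.5 = 24 chords.
B: 7·4 = 28 beats, 28/1 = 28 chords.
C: 12·4 = 48 beats, 48/1 = 48 chords.
D: 7·6 = 42 beats, 42/1 = 42 chords.
E: 10·4 = 40 beats, 40/5 = 8 chords.
Total: 24 + 28 + 48 + 42 + 8 = 150.

150 chords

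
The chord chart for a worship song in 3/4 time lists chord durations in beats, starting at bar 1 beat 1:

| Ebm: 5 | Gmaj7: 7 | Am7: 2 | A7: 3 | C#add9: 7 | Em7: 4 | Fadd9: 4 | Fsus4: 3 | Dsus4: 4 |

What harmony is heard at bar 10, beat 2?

Fadd9

Beat 2 of bar 10 is beat (10−1)×3 + 2 = 29 overall.
Running totals: Ebm ends at 5, Gmaj7 ends at 12, Am7 ends at 14, A7 ends at 17, C#add9 ends at 24, Em7 ends at 28, Fadd9 ends at 32.
Beat 29 falls within Fadd9.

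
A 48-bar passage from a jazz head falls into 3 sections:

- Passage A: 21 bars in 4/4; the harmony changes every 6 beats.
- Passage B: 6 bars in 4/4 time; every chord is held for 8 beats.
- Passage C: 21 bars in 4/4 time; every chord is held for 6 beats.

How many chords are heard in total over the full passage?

A: 21 bars × 4 beats = 84 beats; 6 beats/chord → 14 chords.
B: 6 bars × 4 beats = 24 beats; 8 beats/chord → 3 chords.
C: 21 bars × 4 beats = 84 beats; 6 beats/chord → 14 chords.
Total: 14 + 3 + 14 = 31.

31 chords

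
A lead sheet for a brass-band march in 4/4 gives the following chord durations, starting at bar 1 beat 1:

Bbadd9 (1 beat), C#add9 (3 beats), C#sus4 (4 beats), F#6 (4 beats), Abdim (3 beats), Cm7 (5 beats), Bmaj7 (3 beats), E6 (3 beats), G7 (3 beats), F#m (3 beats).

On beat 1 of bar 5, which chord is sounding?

Beat 1 of bar 5 is beat (5−1)×4 + 1 = 17 overall.
Running totals: Bbadd9 ends at 1, C#add9 ends at 4, C#sus4 ends at 8, F#6 ends at 12, Abdim ends at 15, Cm7 ends at 20.
Beat 17 falls within Cm7.

Cm7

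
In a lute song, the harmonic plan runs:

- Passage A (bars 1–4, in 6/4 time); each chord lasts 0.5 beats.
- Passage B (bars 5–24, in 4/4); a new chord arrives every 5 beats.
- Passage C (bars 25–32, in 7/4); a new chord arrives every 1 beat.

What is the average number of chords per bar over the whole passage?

A: 4 bars of 6 beats is 24 beats; at 0.5 beats each that's 48 chords.
B: 20 bars of 4 beats is 80 beats; at 5 beats each that's 16 chords.
C: 8 bars of 7 beats is 56 beats; at 1 beat each that's 56 chords.
Overall: 120 chords over 32 bars → 120/32 = 3.75 chords per bar.

3.75 chords per bar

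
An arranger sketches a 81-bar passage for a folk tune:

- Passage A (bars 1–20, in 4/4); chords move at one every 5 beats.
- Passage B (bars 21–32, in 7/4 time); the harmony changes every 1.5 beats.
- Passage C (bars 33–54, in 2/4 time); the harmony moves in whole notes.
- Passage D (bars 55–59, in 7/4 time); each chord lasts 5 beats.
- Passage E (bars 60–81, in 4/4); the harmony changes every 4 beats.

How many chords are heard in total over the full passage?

112 chords

A has 80 beats and chords last 5 each, so 16 chords.
B has 84 beats and chords last 1.5 each, so 56 chords.
C has 44 beats and chords last 4 each, so 11 chords.
D has 35 beats and chords last 5 each, so 7 chords.
E has 88 beats and chords last 4 each, so 22 chords.
Total: 16 + 56 + 11 + 7 + 22 = 112.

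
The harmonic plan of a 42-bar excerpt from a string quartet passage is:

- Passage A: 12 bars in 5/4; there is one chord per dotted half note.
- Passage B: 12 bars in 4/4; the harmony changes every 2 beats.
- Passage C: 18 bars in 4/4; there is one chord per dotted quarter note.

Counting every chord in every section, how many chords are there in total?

92 chords

A: 12·5 = 60 beats, 60/3 = 20 chords.
B: 12·4 = 48 beats, 48/2 = 24 chords.
C: 18·4 = 72 beats, 72/1.5 = 48 chords.
Total: 20 + 24 + 48 = 92.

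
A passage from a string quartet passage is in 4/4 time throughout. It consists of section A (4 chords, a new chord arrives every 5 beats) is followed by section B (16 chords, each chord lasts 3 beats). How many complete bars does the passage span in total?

17 bars

A: 4 × 5 = 20 beats = 5 bars.
B: 16 × 3 = 48 beats = 12 bars.
Total: 5 + 12 = 17 bars.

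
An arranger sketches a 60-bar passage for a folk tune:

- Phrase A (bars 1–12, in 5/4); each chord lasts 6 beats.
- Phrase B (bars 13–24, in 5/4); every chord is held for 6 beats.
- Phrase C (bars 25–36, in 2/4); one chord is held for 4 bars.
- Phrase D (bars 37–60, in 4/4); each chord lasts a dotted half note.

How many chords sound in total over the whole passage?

55 chords

A: 12 bars × 5 beats = 60 beats; 6 beats/chord → 10 chords.
B: 12 bars × 5 beats = 60 beats; 6 beats/chord → 10 chords.
C: 12 bars × 2 beats = 24 beats; 8 beats/chord → 3 chords.
D: 24 bars × 4 beats = 96 beats; 3 beats/chord → 32 chords.
Total: 10 + 10 + 3 + 32 = 55.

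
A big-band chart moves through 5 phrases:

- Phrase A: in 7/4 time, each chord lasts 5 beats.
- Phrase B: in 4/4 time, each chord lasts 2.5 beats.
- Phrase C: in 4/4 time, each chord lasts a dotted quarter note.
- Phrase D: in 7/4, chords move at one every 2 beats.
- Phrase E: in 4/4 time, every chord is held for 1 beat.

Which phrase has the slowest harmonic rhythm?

Phrase A

A: each chord is 5 beats in 7/4, so 1.4 per bar.
B: each chord is 2.5 beats in 4/4, so 1.6 per bar.
C: each chord is 1.5 beats in 4/4, so 8/3 per bar.
D: each chord is 2 beats in 7/4, so 3.5 per bar.
E: each chord is 1 beat in 4/4, so 4 per bar.
Slowest is A at 1.4 chords/bar.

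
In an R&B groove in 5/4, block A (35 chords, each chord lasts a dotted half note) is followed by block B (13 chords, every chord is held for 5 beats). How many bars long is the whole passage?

A: 35 × 3 = 105 beats = 21 bars.
B: 13 × 5 = 65 beats = 13 bars.
Total: 21 + 13 = 34 bars.

34 bars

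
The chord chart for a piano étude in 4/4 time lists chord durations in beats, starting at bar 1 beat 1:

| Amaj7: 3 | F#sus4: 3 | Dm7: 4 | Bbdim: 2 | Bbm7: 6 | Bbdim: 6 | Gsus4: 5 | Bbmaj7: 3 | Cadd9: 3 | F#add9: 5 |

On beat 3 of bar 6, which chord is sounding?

Bbdim

Beat 3 of bar 6 is beat (6−1)×4 + 3 = 23 overall.
Running totals: Amaj7 ends at 3, F#sus4 ends at 6, Dm7 ends at 10, Bbdim ends at 12, Bbm7 ends at 18, Bbdim ends at 24.
Beat 23 falls within Bbdim.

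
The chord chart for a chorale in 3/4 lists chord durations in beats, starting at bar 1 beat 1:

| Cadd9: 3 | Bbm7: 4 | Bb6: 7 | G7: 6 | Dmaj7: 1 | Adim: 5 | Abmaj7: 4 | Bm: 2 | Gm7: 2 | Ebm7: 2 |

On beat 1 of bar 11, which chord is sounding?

Beat 1 of bar 11 is beat (11−1)×3 + 1 = 31 overall.
Running totals: Cadd9 ends at 3, Bbm7 ends at 7, Bb6 ends at 14, G7 ends at 20, Dmaj7 ends at 21, Adim ends at 26, Abmaj7 ends at 30, Bm ends at 32.
Beat 31 falls within Bm.

Bm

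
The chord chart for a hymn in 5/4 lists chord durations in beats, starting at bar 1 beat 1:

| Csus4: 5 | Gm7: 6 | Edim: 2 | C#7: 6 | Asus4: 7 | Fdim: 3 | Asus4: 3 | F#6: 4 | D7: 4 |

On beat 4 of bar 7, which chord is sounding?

Beat 4 of bar 7 is beat (7−1)×5 + 4 = 34 overall.
Running totals: Csus4 ends at 5, Gm7 ends at 11, Edim ends at 13, C#7 ends at 19, Asus4 ends at 26, Fdim ends at 29, Asus4 ends at 32, F#6 ends at 36.
Beat 34 falls within F#6.

F#6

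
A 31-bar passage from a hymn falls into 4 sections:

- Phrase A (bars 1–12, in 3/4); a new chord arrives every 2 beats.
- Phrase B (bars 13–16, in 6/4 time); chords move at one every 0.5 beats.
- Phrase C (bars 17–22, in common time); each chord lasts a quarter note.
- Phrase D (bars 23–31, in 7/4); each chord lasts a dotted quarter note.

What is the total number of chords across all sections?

A has 36 beats and chords last 2 each, so 18 chords.
B has 24 beats and chords last 0.5 each, so 48 chords.
C has 24 beats and chords last 1 each, so 24 chords.
D has 63 beats and chords last 1.5 each, so 42 chords.
Total: 18 + 48 + 24 + 42 = 132.

132 chords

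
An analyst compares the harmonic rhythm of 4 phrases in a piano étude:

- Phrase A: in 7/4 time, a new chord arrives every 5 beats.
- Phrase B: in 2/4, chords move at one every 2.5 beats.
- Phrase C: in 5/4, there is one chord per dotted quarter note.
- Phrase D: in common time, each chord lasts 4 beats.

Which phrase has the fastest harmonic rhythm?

Phrase C

A: each chord is 5 beats in 7/4, so 1.4 per bar.
B: each chord is 2.5 beats in 2/4, so 0.8 per bar.
C: each chord is 1.5 beats in 5/4, so 10/3 per bar.
D: each chord is 4 beats in 4/4, so 1 per bar.
Fastest is C at 10/3 chords/bar.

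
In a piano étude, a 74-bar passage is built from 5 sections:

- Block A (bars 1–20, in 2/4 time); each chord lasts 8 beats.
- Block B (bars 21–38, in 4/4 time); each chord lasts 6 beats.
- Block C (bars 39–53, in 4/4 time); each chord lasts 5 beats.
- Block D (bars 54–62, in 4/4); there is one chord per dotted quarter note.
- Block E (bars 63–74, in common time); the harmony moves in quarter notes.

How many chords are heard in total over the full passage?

A: 20·2 = 40 beats, 40/8 = 5 chords.
B: 18·4 = 72 beats, 72/6 = 12 chords.
C: 15·4 = 60 beats, 60/5 = 12 chords.
D: 9·4 = 36 beats, 36/1.5 = 24 chords.
E: 12·4 = 48 beats, 48/1 = 48 chords.
Total: 5 + 12 + 12 + 24 + 48 = 101.

101 chords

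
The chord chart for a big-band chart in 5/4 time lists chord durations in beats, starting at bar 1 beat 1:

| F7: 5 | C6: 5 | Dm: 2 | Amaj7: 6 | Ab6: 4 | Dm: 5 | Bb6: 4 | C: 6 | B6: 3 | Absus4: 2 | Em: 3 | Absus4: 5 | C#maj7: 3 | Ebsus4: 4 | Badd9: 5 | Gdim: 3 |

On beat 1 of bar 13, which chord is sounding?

Badd9

Beat 1 of bar 13 is beat (13−1)×5 + 1 = 61 overall.
Running totals: F7 ends at 5, C6 ends at 10, Dm ends at 12, Amaj7 ends at 18, Ab6 ends at 22, Dm ends at 27, Bb6 ends at 31, C ends at 37, B6 ends at 40, Absus4 ends at 42, Em ends at 45, Absus4 ends at 50, C#maj7 ends at 53, Ebsus4 ends at 57, Badd9 ends at 62.
Beat 61 falls within Badd9.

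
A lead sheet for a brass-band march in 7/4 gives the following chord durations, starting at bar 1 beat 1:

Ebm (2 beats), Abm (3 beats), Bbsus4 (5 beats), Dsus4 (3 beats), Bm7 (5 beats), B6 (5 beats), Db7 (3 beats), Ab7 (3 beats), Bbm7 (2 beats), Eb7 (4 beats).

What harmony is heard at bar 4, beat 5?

Db7

Beat 5 of bar 4 is beat (4−1)×7 + 5 = 26 overall.
Running totals: Ebm ends at 2, Abm ends at 5, Bbsus4 ends at 10, Dsus4 ends at 13, Bm7 ends at 18, B6 ends at 23, Db7 ends at 26.
Beat 26 falls within Db7.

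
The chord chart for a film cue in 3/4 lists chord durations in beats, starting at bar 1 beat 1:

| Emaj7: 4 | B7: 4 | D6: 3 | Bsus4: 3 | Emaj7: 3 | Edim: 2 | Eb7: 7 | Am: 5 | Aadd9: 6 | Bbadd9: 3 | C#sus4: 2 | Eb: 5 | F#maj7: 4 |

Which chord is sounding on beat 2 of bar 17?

Beat 2 of bar 17 is beat (17−1)×3 + 2 = 50 overall.
Running totals: Emaj7 ends at 4, B7 ends at 8, D6 ends at 11, Bsus4 ends at 14, Emaj7 ends at 17, Edim ends at 19, Eb7 ends at 26, Am ends at 31, Aadd9 ends at 37, Bbadd9 ends at 40, C#sus4 ends at 42, Eb ends at 47, F#maj7 ends at 51.
Beat 50 falls within F#maj7.

F#maj7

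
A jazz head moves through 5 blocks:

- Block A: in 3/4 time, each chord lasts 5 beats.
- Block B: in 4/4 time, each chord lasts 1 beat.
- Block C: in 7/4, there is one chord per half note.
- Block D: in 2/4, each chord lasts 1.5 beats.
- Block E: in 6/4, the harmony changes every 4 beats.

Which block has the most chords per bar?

A: 3 beats/bar ÷ 5 beats/chord = 0.6 chords/bar.
B: 4 beats/bar ÷ 1 beat/chord = 4 chords/bar.
C: 7 beats/bar ÷ 2 beats/chord = 3.5 chords/bar.
D: 2 beats/bar ÷ 1.5 beats/chord = 4/3 chords/bar.
E: 6 beats/bar ÷ 4 beats/chord = 1.5 chords/bar.
Fastest is B at 4 chords/bar.

Block B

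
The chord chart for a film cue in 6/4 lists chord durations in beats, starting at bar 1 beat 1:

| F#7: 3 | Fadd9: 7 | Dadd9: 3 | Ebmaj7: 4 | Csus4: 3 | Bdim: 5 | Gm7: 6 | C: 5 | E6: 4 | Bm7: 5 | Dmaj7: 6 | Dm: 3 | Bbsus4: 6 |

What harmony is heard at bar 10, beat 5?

Bbsus4

Beat 5 of bar 10 is beat (10−1)×6 + 5 = 59 overall.
Running totals: F#7 ends at 3, Fadd9 ends at 10, Dadd9 ends at 13, Ebmaj7 ends at 17, Csus4 ends at 20, Bdim ends at 25, Gm7 ends at 31, C ends at 36, E6 ends at 40, Bm7 ends at 45, Dmaj7 ends at 51, Dm ends at 54, Bbsus4 ends at 60.
Beat 59 falls within Bbsus4.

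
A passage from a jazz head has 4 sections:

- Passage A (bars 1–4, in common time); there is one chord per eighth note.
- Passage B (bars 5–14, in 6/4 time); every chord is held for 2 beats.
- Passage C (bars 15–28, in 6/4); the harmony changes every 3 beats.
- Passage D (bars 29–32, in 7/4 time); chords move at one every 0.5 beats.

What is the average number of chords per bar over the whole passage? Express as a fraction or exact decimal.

73/16 chords per bar

A: 4 × 4 = 16 beats ÷ 0.5 = 32 chords.
B: 10 × 6 = 60 beats ÷ 2 = 30 chords.
C: 14 × 6 = 84 beats ÷ 3 = 28 chords.
D: 4 × 7 = 28 beats ÷ 0.5 = 56 chords.
Overall: 146 chords over 32 bars → 146/32 = 73/16 chords per bar.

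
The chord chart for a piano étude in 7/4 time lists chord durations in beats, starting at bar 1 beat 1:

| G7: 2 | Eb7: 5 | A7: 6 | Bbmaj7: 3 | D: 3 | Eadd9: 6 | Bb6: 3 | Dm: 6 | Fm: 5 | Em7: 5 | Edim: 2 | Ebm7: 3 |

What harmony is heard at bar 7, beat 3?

Edim

Beat 3 of bar 7 is beat (7−1)×7 + 3 = 45 overall.
Running totals: G7 ends at 2, Eb7 ends at 7, A7 ends at 13, Bbmaj7 ends at 16, D ends at 19, Eadd9 ends at 25, Bb6 ends at 28, Dm ends at 34, Fm ends at 39, Em7 ends at 44, Edim ends at 46.
Beat 45 falls within Edim.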